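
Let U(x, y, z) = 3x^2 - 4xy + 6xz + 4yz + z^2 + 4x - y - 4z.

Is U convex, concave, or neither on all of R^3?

U is quadratic, so its Hessian is the constant matrix H = [[6, -4, 6], [-4, 0, 4], [6, 4, 2]].
Leading principal minors: 6, -16, -320.
Neither pattern holds ⇒ H is indefinite ⇒ neither convex nor concave.

neither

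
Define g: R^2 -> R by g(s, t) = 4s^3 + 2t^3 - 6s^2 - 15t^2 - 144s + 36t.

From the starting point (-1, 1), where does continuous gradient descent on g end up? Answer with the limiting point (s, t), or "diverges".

g is separable, so gradient descent decouples: s follows -∂g/∂s, t follows -∂g/∂t.
∂g/∂s = 12(s - 4)(s + 3); at s=-1 this is -120, so s increases.
∂g/∂t = 6(t - 3)(t - 2); at t=1 this is 12, so t decreases.
The t-coordinate has no critical point in that direction and runs off to infinity.

diverges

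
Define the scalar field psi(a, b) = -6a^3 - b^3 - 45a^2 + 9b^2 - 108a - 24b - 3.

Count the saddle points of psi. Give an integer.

2

psi separates as a function of a plus a function of b, so ∇psi=0 decouples.
∂psi/∂a = -18(a + 2)(a + 3) = 0 at a ∈ {-3, -2}; ∂psi/∂b = -3(b - 4)(b - 2) = 0 at b ∈ {2, 4}.
The Hessian is diagonal: diag(psi_aa, psi_bb). Second derivatives: psi_aa(-3)=18, psi_aa(-2)=-18; psi_bb(2)=6, psi_bb(4)=-6.
Saddle points occur where the two diagonal entries have opposite signs: (-3, 4), (-2, 2). Count: 2.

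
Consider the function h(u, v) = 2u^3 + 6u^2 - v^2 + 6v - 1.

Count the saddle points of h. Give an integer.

1

h separates as a function of u plus a function of v, so ∇h=0 decouples.
∂h/∂u = 6u(u + 2) = 0 at u ∈ {-2, 0}; ∂h/∂v = -2(v - 3) = 0 at v ∈ {3}.
The Hessian is diagonal: diag(h_uu, h_vv). Second derivatives: h_uu(-2)=-12, h_uu(0)=12; h_vv(3)=-2.
Saddle points occur where the two diagonal entries have opposite signs: (0, 3). Count: 1.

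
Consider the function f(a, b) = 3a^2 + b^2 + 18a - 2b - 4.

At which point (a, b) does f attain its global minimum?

f(a,b) separates as P(a) + Q(b) − 4, so its minimum is min P + min Q − 4.
P'(a) = 6a + 18 vanishes at a ∈ {-3}; Q'(b) = 2b - 2 vanishes at b ∈ {1}.
Local minima of P (where P''>0): P(-3)=-27. Local minima of Q: Q(1)=-1.
So the global minimum of f is P(-3) + Q(1) − 4 = -27 − 1 − 4 = -32, attained at (-3, 1).

(-3, 1)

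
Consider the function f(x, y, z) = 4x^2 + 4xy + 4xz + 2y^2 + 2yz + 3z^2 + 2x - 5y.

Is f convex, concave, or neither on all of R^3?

f is quadratic, so its Hessian is the constant matrix H = [[8, 4, 4], [4, 4, 2], [4, 2, 6]].
Leading principal minors: 8, 16, 64.
All positive ⇒ H ≻ 0 ⇒ convex.

convex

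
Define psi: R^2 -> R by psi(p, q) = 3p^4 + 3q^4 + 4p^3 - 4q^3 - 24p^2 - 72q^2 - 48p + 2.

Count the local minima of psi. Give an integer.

psi separates as a function of p plus a function of q, so ∇psi=0 decouples.
∂psi/∂p = 12(p - 2)(p + 1)(p + 2) = 0 at p ∈ {-2, -1, 2}; ∂psi/∂q = 12q(q - 4)(q + 3) = 0 at q ∈ {-3, 0, 4}.
The Hessian is diagonal: diag(psi_pp, psi_qq). Second derivatives: psi_pp(-2)=48, psi_pp(-1)=-36, psi_pp(2)=144; psi_qq(-3)=252, psi_qq(0)=-144, psi_qq(4)=336.
Local minima occur where both diagonal entries positive: (-2, -3), (-2, 4), (2, -3), (2, 4). Count: 4.

4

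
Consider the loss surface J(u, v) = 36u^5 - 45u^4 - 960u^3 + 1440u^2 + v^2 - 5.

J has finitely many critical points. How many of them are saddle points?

2

J separates as a function of u plus a function of v, so ∇J=0 decouples.
∂J/∂u = 180u(u - 4)(u - 1)(u + 4) = 0 at u ∈ {-4, 0, 1, 4}; ∂J/∂v = 2v = 0 at v ∈ {0}.
The Hessian is diagonal: diag(J_uu, J_vv). Second derivatives: J_uu(-4)=-28800, J_uu(0)=2880, J_uu(1)=-2700, J_uu(4)=17280; J_vv(0)=2.
Saddle points occur where the two diagonal entries have opposite signs: (-4, 0), (1, 0). Count: 2.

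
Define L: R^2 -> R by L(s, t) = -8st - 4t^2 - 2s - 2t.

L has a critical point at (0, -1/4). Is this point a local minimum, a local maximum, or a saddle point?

The Hessian of L is constant: H = [[0, -8], [-8, -8]].
det(H) = 0·(-8) − (-8)² = -64.
Since det(H) < 0, H is indefinite and the critical point is a saddle point.

saddle point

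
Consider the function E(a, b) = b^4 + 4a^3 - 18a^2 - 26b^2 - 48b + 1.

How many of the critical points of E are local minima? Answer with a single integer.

2

E separates as a function of a plus a function of b, so ∇E=0 decouples.
∂E/∂a = 12a(a - 3) = 0 at a ∈ {0, 3}; ∂E/∂b = 4(b - 4)(b + 1)(b + 3) = 0 at b ∈ {-3, -1, 4}.
The Hessian is diagonal: diag(E_aa, E_bb). Second derivatives: E_aa(0)=-36, E_aa(3)=36; E_bb(-3)=56, E_bb(-1)=-40, E_bb(4)=140.
Local minima occur where both diagonal entries positive: (3, -3), (3, 4). Count: 2.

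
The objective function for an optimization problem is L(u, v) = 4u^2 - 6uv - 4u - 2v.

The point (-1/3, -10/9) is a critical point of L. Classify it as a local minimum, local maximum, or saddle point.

The Hessian of L is constant: H = [[8, -6], [-6, 0]].
det(H) = 8·0 − (-6)² = -36.
Since det(H) < 0, H is indefinite and the critical point is a saddle point.

saddle point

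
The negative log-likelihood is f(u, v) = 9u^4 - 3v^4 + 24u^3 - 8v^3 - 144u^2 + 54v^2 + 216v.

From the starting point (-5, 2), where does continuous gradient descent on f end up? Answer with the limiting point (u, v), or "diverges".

f is separable, so gradient descent decouples: u follows -∂f/∂u, v follows -∂f/∂v.
∂f/∂u = 36u(u - 2)(u + 4); at u=-5 this is -1260, so u increases.
∂f/∂v = -12(v - 3)(v + 2)(v + 3); at v=2 this is 240, so v decreases.
u converges to its nearest critical value -4 (a local min of the u-part); v converges to -2. The iterate converges to (-4, -2).

(-4, -2)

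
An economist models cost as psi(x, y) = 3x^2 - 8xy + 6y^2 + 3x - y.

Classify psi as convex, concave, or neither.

convex

psi is quadratic, so its Hessian is the constant matrix H = [[6, -8], [-8, 12]].
det(H) = 8, tr(H) = 18.
det(H) > 0 and tr(H) > 0, so H is positive definite everywhere: convex.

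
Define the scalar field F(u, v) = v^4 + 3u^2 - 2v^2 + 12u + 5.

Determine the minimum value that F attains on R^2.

F(u,v) separates as P(u) + Q(v) + 5, so its minimum is min P + min Q + 5.
P'(u) = 6u + 12 vanishes at u ∈ {-2}; Q'(v) = 4v(v - 1)(v + 1) vanishes at v ∈ {-1, 0, 1}.
Local minima of P (where P''>0): P(-2)=-12. Local minima of Q: Q(-1)=-1, Q(1)=-1.
So the global minimum of F is P(-2) + Q(-1) + 5 = -12 − 1 + 5 = -8, attained at (-2, -1).

-8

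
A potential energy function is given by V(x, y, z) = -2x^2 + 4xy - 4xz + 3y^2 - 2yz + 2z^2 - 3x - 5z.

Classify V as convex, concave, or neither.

V is quadratic, so its Hessian is the constant matrix H = [[-4, 4, -4], [4, 6, -2], [-4, -2, 4]].
Leading principal minors: -4, -40, -176.
Neither pattern holds ⇒ H is indefinite ⇒ neither convex nor concave.

neither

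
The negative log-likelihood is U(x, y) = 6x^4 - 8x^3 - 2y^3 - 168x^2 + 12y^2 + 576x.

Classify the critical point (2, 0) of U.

saddle point

The mixed partial ∂²U/∂x∂y is 0, so the Hessian at any point is diag(U_xx, U_yy) = diag(24(3x^2 - 2x - 14), 12(-y + 2)).
At (2, 0): H = diag(-144, 24).
The eigenvalues have opposite signs, so H is indefinite: a saddle point.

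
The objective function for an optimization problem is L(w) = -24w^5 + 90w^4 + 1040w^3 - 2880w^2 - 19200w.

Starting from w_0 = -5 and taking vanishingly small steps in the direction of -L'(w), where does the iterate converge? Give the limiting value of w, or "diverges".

-4

L'(w) = -120(w - 5)(w - 4)(w + 2)(w + 4), so L'(-5) = -32400.
Gradient descent moves in the -L' direction, i.e. w is increasing.
The nearest critical point in that direction is w = -4, where L'' = 17280 > 0 (a local minimum). The iterate converges there.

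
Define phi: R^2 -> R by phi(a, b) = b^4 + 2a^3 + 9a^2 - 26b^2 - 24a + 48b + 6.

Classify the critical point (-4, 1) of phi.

The mixed partial ∂²phi/∂a∂b is 0, so the Hessian at any point is diag(phi_aa, phi_bb) = diag(6(2a + 3), 4(3b^2 - 13)).
At (-4, 1): H = diag(-30, -40).
Both eigenvalues are negative, so H is negative definite: a local maximum.

local maximum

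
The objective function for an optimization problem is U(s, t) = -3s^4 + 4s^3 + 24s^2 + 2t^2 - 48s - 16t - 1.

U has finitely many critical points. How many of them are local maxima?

U separates as a function of s plus a function of t, so ∇U=0 decouples.
∂U/∂s = -12(s - 2)(s - 1)(s + 2) = 0 at s ∈ {-2, 1, 2}; ∂U/∂t = 4(t - 4) = 0 at t ∈ {4}.
The Hessian is diagonal: diag(U_ss, U_tt). Second derivatives: U_ss(-2)=-144, U_ss(1)=36, U_ss(2)=-48; U_tt(4)=4.
Local maxima occur where both diagonal entries negative: none. Count: 0.

0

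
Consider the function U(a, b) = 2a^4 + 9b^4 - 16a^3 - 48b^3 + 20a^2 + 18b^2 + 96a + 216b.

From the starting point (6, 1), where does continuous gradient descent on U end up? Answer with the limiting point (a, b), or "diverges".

U is separable, so gradient descent decouples: a follows -∂U/∂a, b follows -∂U/∂b.
∂U/∂a = 8(a - 4)(a - 3)(a + 1); at a=6 this is 336, so a decreases.
∂U/∂b = 36(b - 3)(b - 2)(b + 1); at b=1 this is 144, so b decreases.
a converges to its nearest critical value 4 (a local min of the a-part); b converges to -1. The iterate converges to (4, -1).

(4, -1)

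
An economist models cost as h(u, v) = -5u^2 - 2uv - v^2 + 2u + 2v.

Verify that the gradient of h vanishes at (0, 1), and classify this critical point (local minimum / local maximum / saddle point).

∇h = (-10u - 2v + 2, -2u - 2v + 2); substituting (0, 1) gives ∇h = (0, 0), so (0, 1) is indeed a critical point.
The Hessian of h is constant: H = [[-10, -2], [-2, -2]].
det(H) = (-10)·(-2) − (-2)² = 16.
det(H) > 0 and tr(H) = -12 < 0, so H is negative definite and the point is a local maximum.

local maximum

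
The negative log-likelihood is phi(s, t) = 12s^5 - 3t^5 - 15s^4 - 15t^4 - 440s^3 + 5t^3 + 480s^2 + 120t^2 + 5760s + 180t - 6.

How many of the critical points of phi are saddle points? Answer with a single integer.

phi separates as a function of s plus a function of t, so ∇phi=0 decouples.
∂phi/∂s = 60(s - 4)(s - 3)(s + 2)(s + 4) = 0 at s ∈ {-4, -2, 3, 4}; ∂phi/∂t = -15(t - 2)(t + 1)(t + 2)(t + 3) = 0 at t ∈ {-3, -2, -1, 2}.
The Hessian is diagonal: diag(phi_ss, phi_tt). Second derivatives: phi_ss(-4)=-6720, phi_ss(-2)=3600, phi_ss(3)=-2100, phi_ss(4)=2880; phi_tt(-3)=150, phi_tt(-2)=-60, phi_tt(-1)=90, phi_tt(2)=-900.
Saddle points occur where the two diagonal entries have opposite signs: (-4, -3), (-4, -1), (-2, -2), (-2, 2), (3, -3), (3, -1), (4, -2), (4, 2). Count: 8.

8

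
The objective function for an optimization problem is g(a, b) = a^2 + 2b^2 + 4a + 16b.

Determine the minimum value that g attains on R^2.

g(a,b) separates as P(a) + Q(b), so its minimum is min P + min Q.
P'(a) = 2a + 4 vanishes at a ∈ {-2}; Q'(b) = 4b + 16 vanishes at b ∈ {-4}.
Local minima of P (where P''>0): P(-2)=-4. Local minima of Q: Q(-4)=-32.
So the global minimum of g is P(-2) + Q(-4) = -4 − 32 = -36, attained at (-2, -4).

-36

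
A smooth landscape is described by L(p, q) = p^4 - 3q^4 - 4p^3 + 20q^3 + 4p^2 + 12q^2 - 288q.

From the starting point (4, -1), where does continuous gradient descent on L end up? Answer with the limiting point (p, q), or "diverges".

L is separable, so gradient descent decouples: p follows -∂L/∂p, q follows -∂L/∂q.
∂L/∂p = 4p(p - 2)(p - 1); at p=4 this is 96, so p decreases.
∂L/∂q = -12(q - 4)(q - 3)(q + 2); at q=-1 this is -240, so q increases.
p converges to its nearest critical value 2 (a local min of the p-part); q converges to 3. The iterate converges to (2, 3).

(2, 3)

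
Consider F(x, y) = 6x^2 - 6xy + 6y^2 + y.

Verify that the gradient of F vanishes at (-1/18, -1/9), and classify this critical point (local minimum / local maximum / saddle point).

∇F = (12x - 6y, -6x + 12y + 1); substituting (-1/18, -1/9) gives ∇F = (0, 0), so (-1/18, -1/9) is indeed a critical point.
The Hessian of F is constant: H = [[12, -6], [-6, 12]].
det(H) = 12·12 − (-6)² = 108.
det(H) > 0 and tr(H) = 24 > 0, so H is positive definite and the point is a local minimum.

local minimum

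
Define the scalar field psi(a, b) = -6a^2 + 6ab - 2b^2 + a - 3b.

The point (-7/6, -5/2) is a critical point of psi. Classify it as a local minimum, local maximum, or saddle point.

local maximum

The Hessian of psi is constant: H = [[-12, 6], [6, -4]].
det(H) = (-12)·(-4) − 6² = 12.
det(H) > 0 and tr(H) = -16 < 0, so H is negative definite and the point is a local maximum.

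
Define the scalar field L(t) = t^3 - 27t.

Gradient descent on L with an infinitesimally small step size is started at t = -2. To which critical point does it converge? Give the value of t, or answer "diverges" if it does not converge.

L'(t) = 3(t - 3)(t + 3), so L'(-2) = -15.
Gradient descent moves in the -L' direction, i.e. t is increasing.
The nearest critical point in that direction is t = 3, where L'' = 18 > 0 (a local minimum). The iterate converges there.

3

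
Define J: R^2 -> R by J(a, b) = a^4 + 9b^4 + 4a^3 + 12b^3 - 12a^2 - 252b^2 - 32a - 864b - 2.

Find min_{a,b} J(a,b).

-4482

J(a,b) separates as P(a) + Q(b) − 2, so its minimum is min P + min Q − 2.
P'(a) = 4(a - 2)(a + 1)(a + 4) vanishes at a ∈ {-4, -1, 2}; Q'(b) = 36(b - 4)(b + 2)(b + 3) vanishes at b ∈ {-3, -2, 4}.
Local minima of P (where P''>0): P(-4)=-64, P(2)=-64. Local minima of Q: Q(-3)=729, Q(4)=-4416.
So the global minimum of J is P(-4) + Q(4) − 2 = -64 − 4416 − 2 = -4482, attained at (-4, 4).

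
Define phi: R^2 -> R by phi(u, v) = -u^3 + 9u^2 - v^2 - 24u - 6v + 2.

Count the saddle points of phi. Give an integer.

1

phi separates as a function of u plus a function of v, so ∇phi=0 decouples.
∂phi/∂u = -3(u - 4)(u - 2) = 0 at u ∈ {2, 4}; ∂phi/∂v = -2(v + 3) = 0 at v ∈ {-3}.
The Hessian is diagonal: diag(phi_uu, phi_vv). Second derivatives: phi_uu(2)=6, phi_uu(4)=-6; phi_vv(-3)=-2.
Saddle points occur where the two diagonal entries have opposite signs: (2, -3). Count: 1.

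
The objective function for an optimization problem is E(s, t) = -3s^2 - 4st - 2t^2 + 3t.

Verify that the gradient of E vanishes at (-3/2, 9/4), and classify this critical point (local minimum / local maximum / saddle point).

∇E = (-6s - 4t, -4s - 4t + 3); substituting (-3/2, 9/4) gives ∇E = (0, 0), so (-3/2, 9/4) is indeed a critical point.
The Hessian of E is constant: H = [[-6, -4], [-4, -4]].
det(H) = (-6)·(-4) − (-4)² = 8.
det(H) > 0 and tr(H) = -10 < 0, so H is negative definite and the point is a local maximum.

local maximum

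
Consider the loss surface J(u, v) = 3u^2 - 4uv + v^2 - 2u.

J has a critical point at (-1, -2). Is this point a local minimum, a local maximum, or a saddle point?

The Hessian of J is constant: H = [[6, -4], [-4, 2]].
det(H) = 6·2 − (-4)² = -4.
Since det(H) < 0, H is indefinite and the critical point is a saddle point.

saddle point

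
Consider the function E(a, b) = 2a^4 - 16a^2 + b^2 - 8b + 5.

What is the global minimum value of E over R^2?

-43

E(a,b) separates as P(a) + Q(b) + 5, so its minimum is min P + min Q + 5.
P'(a) = 8a(a - 2)(a + 2) vanishes at a ∈ {-2, 0, 2}; Q'(b) = 2b - 8 vanishes at b ∈ {4}.
Local minima of P (where P''>0): P(-2)=-32, P(2)=-32. Local minima of Q: Q(4)=-16.
So the global minimum of E is P(-2) + Q(4) + 5 = -32 − 16 + 5 = -43, attained at (-2, 4).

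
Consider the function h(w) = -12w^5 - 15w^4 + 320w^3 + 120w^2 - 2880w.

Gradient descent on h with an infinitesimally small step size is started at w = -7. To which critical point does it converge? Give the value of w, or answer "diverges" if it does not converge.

h'(w) = -60(w - 3)(w - 2)(w + 2)(w + 4), so h'(-7) = -81000.
Gradient descent moves in the -h' direction, i.e. w is increasing.
The nearest critical point in that direction is w = -4, where h'' = 5040 > 0 (a local minimum). The iterate converges there.

-4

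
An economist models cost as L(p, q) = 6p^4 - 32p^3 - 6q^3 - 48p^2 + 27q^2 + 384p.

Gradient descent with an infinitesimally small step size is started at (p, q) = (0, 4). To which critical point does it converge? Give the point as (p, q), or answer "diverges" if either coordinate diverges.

diverges

L is separable, so gradient descent decouples: p follows -∂L/∂p, q follows -∂L/∂q.
∂L/∂p = 24(p - 4)(p - 2)(p + 2); at p=0 this is 384, so p decreases.
∂L/∂q = -18q(q - 3); at q=4 this is -72, so q increases.
The q-coordinate has no critical point in that direction and runs off to infinity.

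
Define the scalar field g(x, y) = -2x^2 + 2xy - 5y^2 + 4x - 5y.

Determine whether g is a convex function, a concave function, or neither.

g is quadratic, so its Hessian is the constant matrix H = [[-4, 2], [2, -10]].
det(H) = 36, tr(H) = -14.
det(H) > 0 and tr(H) < 0, so H is negative definite everywhere: concave.

concave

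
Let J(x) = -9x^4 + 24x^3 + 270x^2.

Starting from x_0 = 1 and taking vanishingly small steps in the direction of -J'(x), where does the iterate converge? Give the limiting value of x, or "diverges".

J'(x) = -36x(x - 5)(x + 3), so J'(1) = 576.
Gradient descent moves in the -J' direction, i.e. x is decreasing.
The nearest critical point in that direction is x = 0, where J'' = 540 > 0 (a local minimum). The iterate converges there.

0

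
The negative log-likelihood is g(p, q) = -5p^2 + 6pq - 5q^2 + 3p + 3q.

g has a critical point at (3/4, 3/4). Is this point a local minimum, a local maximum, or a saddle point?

local maximum

The Hessian of g is constant: H = [[-10, 6], [6, -10]].
det(H) = (-10)·(-10) − 6² = 64.
det(H) > 0 and tr(H) = -20 < 0, so H is negative definite and the point is a local maximum.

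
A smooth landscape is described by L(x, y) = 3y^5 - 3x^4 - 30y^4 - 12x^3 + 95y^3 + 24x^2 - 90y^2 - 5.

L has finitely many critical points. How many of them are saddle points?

6

L separates as a function of x plus a function of y, so ∇L=0 decouples.
∂L/∂x = -12x(x - 1)(x + 4) = 0 at x ∈ {-4, 0, 1}; ∂L/∂y = 15y(y - 4)(y - 3)(y - 1) = 0 at y ∈ {0, 1, 3, 4}.
The Hessian is diagonal: diag(L_xx, L_yy). Second derivatives: L_xx(-4)=-240, L_xx(0)=48, L_xx(1)=-60; L_yy(0)=-180, L_yy(1)=90, L_yy(3)=-90, L_yy(4)=180.
Saddle points occur where the two diagonal entries have opposite signs: (-4, 1), (-4, 4), (0, 0), (0, 3), (1, 1), (1, 4). Count: 6.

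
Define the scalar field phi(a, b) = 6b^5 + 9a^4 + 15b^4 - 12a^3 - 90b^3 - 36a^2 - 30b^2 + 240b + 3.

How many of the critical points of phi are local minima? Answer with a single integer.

4

phi separates as a function of a plus a function of b, so ∇phi=0 decouples.
∂phi/∂a = 36a(a - 2)(a + 1) = 0 at a ∈ {-1, 0, 2}; ∂phi/∂b = 30(b - 2)(b - 1)(b + 1)(b + 4) = 0 at b ∈ {-4, -1, 1, 2}.
The Hessian is diagonal: diag(phi_aa, phi_bb). Second derivatives: phi_aa(-1)=108, phi_aa(0)=-72, phi_aa(2)=216; phi_bb(-4)=-2700, phi_bb(-1)=540, phi_bb(1)=-300, phi_bb(2)=540.
Local minima occur where both diagonal entries positive: (-1, -1), (-1, 2), (2, -1), (2, 2). Count: 4.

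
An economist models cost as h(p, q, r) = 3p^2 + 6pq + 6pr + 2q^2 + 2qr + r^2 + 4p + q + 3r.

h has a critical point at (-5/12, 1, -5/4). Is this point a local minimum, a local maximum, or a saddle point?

saddle point

The Hessian is constant: H = [[6, 6, 6], [6, 4, 2], [6, 2, 2]].
Leading principal minors: Δ₁ = 6, Δ₂ = -12, Δ₃ = -48.
The minors fit neither the all-positive nor the alternating-sign pattern, so H is indefinite: a saddle point.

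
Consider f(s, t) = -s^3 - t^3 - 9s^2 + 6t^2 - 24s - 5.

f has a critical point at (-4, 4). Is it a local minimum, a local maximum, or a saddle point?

saddle point

The mixed partial ∂²f/∂s∂t is 0, so the Hessian at any point is diag(f_ss, f_tt) = diag(-6(s + 3), 6(-t + 2)).
At (-4, 4): H = diag(6, -12).
The eigenvalues have opposite signs, so H is indefinite: a saddle point.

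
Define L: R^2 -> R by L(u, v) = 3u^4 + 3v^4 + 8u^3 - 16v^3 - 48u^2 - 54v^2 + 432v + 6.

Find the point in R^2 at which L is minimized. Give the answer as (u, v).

(-4, -3)

L(u,v) separates as P(u) + Q(v) + 6, so its minimum is min P + min Q + 6.
P'(u) = 12u(u - 2)(u + 4) vanishes at u ∈ {-4, 0, 2}; Q'(v) = 12(v - 4)(v - 3)(v + 3) vanishes at v ∈ {-3, 3, 4}.
Local minima of P (where P''>0): P(-4)=-512, P(2)=-80. Local minima of Q: Q(-3)=-1107, Q(4)=608.
So the global minimum of L is P(-4) + Q(-3) + 6 = -512 − 1107 + 6 = -1613, attained at (-4, -3).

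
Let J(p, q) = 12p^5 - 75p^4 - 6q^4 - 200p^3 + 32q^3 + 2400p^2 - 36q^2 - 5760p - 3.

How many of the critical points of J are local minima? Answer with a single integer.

2

J separates as a function of p plus a function of q, so ∇J=0 decouples.
∂J/∂p = 60(p - 4)(p - 3)(p - 2)(p + 4) = 0 at p ∈ {-4, 2, 3, 4}; ∂J/∂q = -24q(q - 3)(q - 1) = 0 at q ∈ {0, 1, 3}.
The Hessian is diagonal: diag(J_pp, J_qq). Second derivatives: J_pp(-4)=-20160, J_pp(2)=720, J_pp(3)=-420, J_pp(4)=960; J_qq(0)=-72, J_qq(1)=48, J_qq(3)=-144.
Local minima occur where both diagonal entries positive: (2, 1), (4, 1). Count: 2.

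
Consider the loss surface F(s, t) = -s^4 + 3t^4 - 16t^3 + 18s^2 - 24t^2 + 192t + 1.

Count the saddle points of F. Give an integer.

F separates as a function of s plus a function of t, so ∇F=0 decouples.
∂F/∂s = -4s(s - 3)(s + 3) = 0 at s ∈ {-3, 0, 3}; ∂F/∂t = 12(t - 4)(t - 2)(t + 2) = 0 at t ∈ {-2, 2, 4}.
The Hessian is diagonal: diag(F_ss, F_tt). Second derivatives: F_ss(-3)=-72, F_ss(0)=36, F_ss(3)=-72; F_tt(-2)=288, F_tt(2)=-96, F_tt(4)=144.
Saddle points occur where the two diagonal entries have opposite signs: (-3, -2), (-3, 4), (0, 2), (3, -2), (3, 4). Count: 5.

5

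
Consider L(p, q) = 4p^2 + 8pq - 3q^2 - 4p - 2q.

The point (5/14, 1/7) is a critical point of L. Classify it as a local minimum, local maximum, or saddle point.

The Hessian of L is constant: H = [[8, 8], [8, -6]].
det(H) = 8·(-6) − 8² = -112.
Since det(H) < 0, H is indefinite and the critical point is a saddle point.

saddle point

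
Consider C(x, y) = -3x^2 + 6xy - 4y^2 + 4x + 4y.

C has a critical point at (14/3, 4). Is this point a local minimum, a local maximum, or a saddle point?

The Hessian of C is constant: H = [[-6, 6], [6, -8]].
det(H) = (-6)·(-8) − 6² = 12.
det(H) > 0 and tr(H) = -14 < 0, so H is negative definite and the point is a local maximum.

local maximum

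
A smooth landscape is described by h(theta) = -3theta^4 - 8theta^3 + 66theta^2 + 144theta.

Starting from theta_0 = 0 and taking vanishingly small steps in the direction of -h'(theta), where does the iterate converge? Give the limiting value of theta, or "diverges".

-1

h'(theta) = -12(theta - 3)(theta + 1)(theta + 4), so h'(0) = 144.
Gradient descent moves in the -h' direction, i.e. theta is decreasing.
The nearest critical point in that direction is theta = -1, where h'' = 144 > 0 (a local minimum). The iterate converges there.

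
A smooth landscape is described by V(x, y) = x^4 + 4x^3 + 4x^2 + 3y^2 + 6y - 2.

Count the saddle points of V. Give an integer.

V separates as a function of x plus a function of y, so ∇V=0 decouples.
∂V/∂x = 4x(x + 1)(x + 2) = 0 at x ∈ {-2, -1, 0}; ∂V/∂y = 6(y + 1) = 0 at y ∈ {-1}.
The Hessian is diagonal: diag(V_xx, V_yy). Second derivatives: V_xx(-2)=8, V_xx(-1)=-4, V_xx(0)=8; V_yy(-1)=6.
Saddle points occur where the two diagonal entries have opposite signs: (-1, -1). Count: 1.

1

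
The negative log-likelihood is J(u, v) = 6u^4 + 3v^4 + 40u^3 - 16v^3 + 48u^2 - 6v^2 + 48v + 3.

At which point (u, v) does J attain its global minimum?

(-4, 4)

J(u,v) separates as P(u) + Q(v) + 3, so its minimum is min P + min Q + 3.
P'(u) = 24u(u + 1)(u + 4) vanishes at u ∈ {-4, -1, 0}; Q'(v) = 12(v - 4)(v - 1)(v + 1) vanishes at v ∈ {-1, 1, 4}.
Local minima of P (where P''>0): P(-4)=-256, P(0)=0. Local minima of Q: Q(-1)=-35, Q(4)=-160.
So the global minimum of J is P(-4) + Q(4) + 3 = -256 − 160 + 3 = -413, attained at (-4, 4).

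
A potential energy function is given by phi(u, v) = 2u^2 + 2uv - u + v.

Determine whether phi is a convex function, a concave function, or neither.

neither

phi is quadratic, so its Hessian is the constant matrix H = [[4, 2], [2, 0]].
det(H) = -4, tr(H) = 4.
det(H) < 0, so H is indefinite: neither convex nor concave.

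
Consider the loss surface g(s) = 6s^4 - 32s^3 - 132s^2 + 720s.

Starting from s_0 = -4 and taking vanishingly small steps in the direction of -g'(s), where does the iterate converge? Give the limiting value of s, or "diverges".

-3

g'(s) = 24(s - 5)(s - 2)(s + 3), so g'(-4) = -1296.
Gradient descent moves in the -g' direction, i.e. s is increasing.
The nearest critical point in that direction is s = -3, where g'' = 960 > 0 (a local minimum). The iterate converges there.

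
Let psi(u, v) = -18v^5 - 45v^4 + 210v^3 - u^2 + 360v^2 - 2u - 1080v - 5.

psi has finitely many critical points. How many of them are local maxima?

2

psi separates as a function of u plus a function of v, so ∇psi=0 decouples.
∂psi/∂u = -2(u + 1) = 0 at u ∈ {-1}; ∂psi/∂v = -90(v - 2)(v - 1)(v + 2)(v + 3) = 0 at v ∈ {-3, -2, 1, 2}.
The Hessian is diagonal: diag(psi_uu, psi_vv). Second derivatives: psi_uu(-1)=-2; psi_vv(-3)=1800, psi_vv(-2)=-1080, psi_vv(1)=1080, psi_vv(2)=-1800.
Local maxima occur where both diagonal entries negative: (-1, -2), (-1, 2). Count: 2.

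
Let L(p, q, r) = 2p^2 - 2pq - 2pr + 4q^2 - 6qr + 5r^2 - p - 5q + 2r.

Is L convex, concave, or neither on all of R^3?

L is quadratic, so its Hessian is the constant matrix H = [[4, -2, -2], [-2, 8, -6], [-2, -6, 10]].
Leading principal minors: 4, 28, 56.
All positive ⇒ H ≻ 0 ⇒ convex.

convex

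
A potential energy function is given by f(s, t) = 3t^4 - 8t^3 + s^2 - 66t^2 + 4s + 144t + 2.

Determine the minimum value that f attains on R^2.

-569

f(s,t) separates as P(s) + Q(t) + 2, so its minimum is min P + min Q + 2.
P'(s) = 2s + 4 vanishes at s ∈ {-2}; Q'(t) = 12(t - 4)(t - 1)(t + 3) vanishes at t ∈ {-3, 1, 4}.
Local minima of P (where P''>0): P(-2)=-4. Local minima of Q: Q(-3)=-567, Q(4)=-224.
So the global minimum of f is P(-2) + Q(-3) + 2 = -4 − 567 + 2 = -569, attained at (-2, -3).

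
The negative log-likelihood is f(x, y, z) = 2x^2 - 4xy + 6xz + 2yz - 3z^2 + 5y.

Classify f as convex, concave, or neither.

f is quadratic, so its Hessian is the constant matrix H = [[4, -4, 6], [-4, 0, 2], [6, 2, -6]].
Leading principal minors: 4, -16, -16.
Neither pattern holds ⇒ H is indefinite ⇒ neither convex nor concave.

neither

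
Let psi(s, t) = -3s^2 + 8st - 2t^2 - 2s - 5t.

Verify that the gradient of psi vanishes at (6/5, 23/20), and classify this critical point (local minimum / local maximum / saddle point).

saddle point

∇psi = (-6s + 8t - 2, 8s - 4t - 5); substituting (6/5, 23/20) gives ∇psi = (0, 0), so (6/5, 23/20) is indeed a critical point.
The Hessian of psi is constant: H = [[-6, 8], [8, -4]].
det(H) = (-6)·(-4) − 8² = -40.
Since det(H) < 0, H is indefinite and the critical point is a saddle point.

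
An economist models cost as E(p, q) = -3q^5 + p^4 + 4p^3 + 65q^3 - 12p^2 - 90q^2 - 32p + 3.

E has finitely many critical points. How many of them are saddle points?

6

E separates as a function of p plus a function of q, so ∇E=0 decouples.
∂E/∂p = 4(p - 2)(p + 1)(p + 4) = 0 at p ∈ {-4, -1, 2}; ∂E/∂q = -15q(q - 3)(q - 1)(q + 4) = 0 at q ∈ {-4, 0, 1, 3}.
The Hessian is diagonal: diag(E_pp, E_qq). Second derivatives: E_pp(-4)=72, E_pp(-1)=-36, E_pp(2)=72; E_qq(-4)=2100, E_qq(0)=-180, E_qq(1)=150, E_qq(3)=-630.
Saddle points occur where the two diagonal entries have opposite signs: (-4, 0), (-4, 3), (-1, -4), (-1, 1), (2, 0), (2, 3). Count: 6.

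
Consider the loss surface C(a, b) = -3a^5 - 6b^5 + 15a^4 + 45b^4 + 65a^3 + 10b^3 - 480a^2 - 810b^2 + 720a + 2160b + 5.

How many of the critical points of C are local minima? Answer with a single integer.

4

C separates as a function of a plus a function of b, so ∇C=0 decouples.
∂C/∂a = -15(a - 4)(a - 3)(a - 1)(a + 4) = 0 at a ∈ {-4, 1, 3, 4}; ∂C/∂b = -30(b - 4)(b - 3)(b - 2)(b + 3) = 0 at b ∈ {-3, 2, 3, 4}.
The Hessian is diagonal: diag(C_aa, C_bb). Second derivatives: C_aa(-4)=4200, C_aa(1)=-450, C_aa(3)=210, C_aa(4)=-360; C_bb(-3)=6300, C_bb(2)=-300, C_bb(3)=180, C_bb(4)=-420.
Local minima occur where both diagonal entries positive: (-4, -3), (-4, 3), (3, -3), (3, 3). Count: 4.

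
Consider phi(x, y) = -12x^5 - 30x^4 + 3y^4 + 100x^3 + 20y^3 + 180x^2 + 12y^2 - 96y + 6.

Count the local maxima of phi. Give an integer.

phi separates as a function of x plus a function of y, so ∇phi=0 decouples.
∂phi/∂x = -60x(x - 2)(x + 1)(x + 3) = 0 at x ∈ {-3, -1, 0, 2}; ∂phi/∂y = 12(y - 1)(y + 2)(y + 4) = 0 at y ∈ {-4, -2, 1}.
The Hessian is diagonal: diag(phi_xx, phi_yy). Second derivatives: phi_xx(-3)=1800, phi_xx(-1)=-360, phi_xx(0)=360, phi_xx(2)=-1800; phi_yy(-4)=120, phi_yy(-2)=-72, phi_yy(1)=180.
Local maxima occur where both diagonal entries negative: (-1, -2), (2, -2). Count: 2.

2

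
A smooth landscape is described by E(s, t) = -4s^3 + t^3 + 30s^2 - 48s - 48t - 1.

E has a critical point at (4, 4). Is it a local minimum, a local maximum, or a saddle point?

The mixed partial ∂²E/∂s∂t is 0, so the Hessian at any point is diag(E_ss, E_tt) = diag(12(-2s + 5), 6t).
At (4, 4): H = diag(-36, 24).
The eigenvalues have opposite signs, so H is indefinite: a saddle point.

saddle point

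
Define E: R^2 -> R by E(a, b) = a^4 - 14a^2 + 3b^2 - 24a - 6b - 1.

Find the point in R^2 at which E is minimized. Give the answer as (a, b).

(3, 1)

E(a,b) separates as P(a) + Q(b) − 1, so its minimum is min P + min Q − 1.
P'(a) = 4(a - 3)(a + 1)(a + 2) vanishes at a ∈ {-2, -1, 3}; Q'(b) = 6b - 6 vanishes at b ∈ {1}.
Local minima of P (where P''>0): P(-2)=8, P(3)=-117. Local minima of Q: Q(1)=-3.
So the global minimum of E is P(3) + Q(1) − 1 = -117 − 3 − 1 = -121, attained at (3, 1).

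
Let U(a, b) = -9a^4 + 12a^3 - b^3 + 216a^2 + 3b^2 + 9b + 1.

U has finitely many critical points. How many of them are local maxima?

2

U separates as a function of a plus a function of b, so ∇U=0 decouples.
∂U/∂a = -36a(a - 4)(a + 3) = 0 at a ∈ {-3, 0, 4}; ∂U/∂b = -3(b - 3)(b + 1) = 0 at b ∈ {-1, 3}.
The Hessian is diagonal: diag(U_aa, U_bb). Second derivatives: U_aa(-3)=-756, U_aa(0)=432, U_aa(4)=-1008; U_bb(-1)=12, U_bb(3)=-12.
Local maxima occur where both diagonal entries negative: (-3, 3), (4, 3). Count: 2.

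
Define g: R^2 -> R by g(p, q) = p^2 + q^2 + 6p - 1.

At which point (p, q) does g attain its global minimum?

(-3, 0)

g(p,q) separates as A(p) + B(q) − 1, so its minimum is min A + min B − 1.
A'(p) = 2p + 6 vanishes at p ∈ {-3}; B'(q) = 2q vanishes at q ∈ {0}.
Local minima of A (where A''>0): A(-3)=-9. Local minima of B: B(0)=0.
So the global minimum of g is A(-3) + B(0) − 1 = -9 + 0 − 1 = -10, attained at (-3, 0).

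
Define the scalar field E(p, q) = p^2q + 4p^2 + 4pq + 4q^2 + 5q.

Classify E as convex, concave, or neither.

The term p^2q is cubic, so the Hessian is not constant.
∂²E/∂p² = 2q + 8, which takes both signs as q varies (negative for sufficiently negative q). A diagonal entry of the Hessian changing sign means the Hessian is neither positive- nor negative-semidefinite on all of R^2.

neither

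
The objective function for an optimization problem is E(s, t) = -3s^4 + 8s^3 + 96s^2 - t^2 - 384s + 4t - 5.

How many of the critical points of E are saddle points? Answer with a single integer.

1

E separates as a function of s plus a function of t, so ∇E=0 decouples.
∂E/∂s = -12(s - 4)(s - 2)(s + 4) = 0 at s ∈ {-4, 2, 4}; ∂E/∂t = -2(t - 2) = 0 at t ∈ {2}.
The Hessian is diagonal: diag(E_ss, E_tt). Second derivatives: E_ss(-4)=-576, E_ss(2)=144, E_ss(4)=-192; E_tt(2)=-2.
Saddle points occur where the two diagonal entries have opposite signs: (2, 2). Count: 1.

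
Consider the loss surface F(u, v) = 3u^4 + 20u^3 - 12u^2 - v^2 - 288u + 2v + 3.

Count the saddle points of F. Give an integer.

F separates as a function of u plus a function of v, so ∇F=0 decouples.
∂F/∂u = 12(u - 2)(u + 3)(u + 4) = 0 at u ∈ {-4, -3, 2}; ∂F/∂v = -2(v - 1) = 0 at v ∈ {1}.
The Hessian is diagonal: diag(F_uu, F_vv). Second derivatives: F_uu(-4)=72, F_uu(-3)=-60, F_uu(2)=360; F_vv(1)=-2.
Saddle points occur where the two diagonal entries have opposite signs: (-4, 1), (2, 1). Count: 2.

2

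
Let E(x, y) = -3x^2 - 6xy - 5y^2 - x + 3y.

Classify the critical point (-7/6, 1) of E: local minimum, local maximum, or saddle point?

local maximum

The Hessian of E is constant: H = [[-6, -6], [-6, -10]].
det(H) = (-6)·(-10) − (-6)² = 24.
det(H) > 0 and tr(H) = -16 < 0, so H is negative definite and the point is a local maximum.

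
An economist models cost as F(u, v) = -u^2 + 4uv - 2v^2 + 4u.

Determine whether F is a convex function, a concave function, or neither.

F is quadratic, so its Hessian is the constant matrix H = [[-2, 4], [4, -4]].
det(H) = -8, tr(H) = -6.
det(H) < 0, so H is indefinite: neither convex nor concave.

neither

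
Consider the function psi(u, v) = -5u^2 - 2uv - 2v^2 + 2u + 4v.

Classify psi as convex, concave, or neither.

psi is quadratic, so its Hessian is the constant matrix H = [[-10, -2], [-2, -4]].
det(H) = 36, tr(H) = -14.
det(H) > 0 and tr(H) < 0, so H is negative definite everywhere: concave.

concave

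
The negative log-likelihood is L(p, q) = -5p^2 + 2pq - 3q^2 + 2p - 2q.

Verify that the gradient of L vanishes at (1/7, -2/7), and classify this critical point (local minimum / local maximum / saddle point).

local maximum

∇L = (-10p + 2q + 2, 2p - 6q - 2); substituting (1/7, -2/7) gives ∇L = (0, 0), so (1/7, -2/7) is indeed a critical point.
The Hessian of L is constant: H = [[-10, 2], [2, -6]].
det(H) = (-10)·(-6) − 2² = 56.
det(H) > 0 and tr(H) = -16 < 0, so H is negative definite and the point is a local maximum.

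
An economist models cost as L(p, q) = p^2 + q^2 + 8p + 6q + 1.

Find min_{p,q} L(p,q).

L(p,q) separates as A(p) + B(q) + 1, so its minimum is min A + min B + 1.
A'(p) = 2p + 8 vanishes at p ∈ {-4}; B'(q) = 2q + 6 vanishes at q ∈ {-3}.
Local minima of A (where A''>0): A(-4)=-16. Local minima of B: B(-3)=-9.
So the global minimum of L is A(-4) + B(-3) + 1 = -16 − 9 + 1 = -24, attained at (-4, -3).

-24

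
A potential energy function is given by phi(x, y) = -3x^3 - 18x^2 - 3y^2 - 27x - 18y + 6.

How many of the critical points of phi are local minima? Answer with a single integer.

phi separates as a function of x plus a function of y, so ∇phi=0 decouples.
∂phi/∂x = -9(x + 1)(x + 3) = 0 at x ∈ {-3, -1}; ∂phi/∂y = -6(y + 3) = 0 at y ∈ {-3}.
The Hessian is diagonal: diag(phi_xx, phi_yy). Second derivatives: phi_xx(-3)=18, phi_xx(-1)=-18; phi_yy(-3)=-6.
Local minima occur where both diagonal entries positive: none. Count: 0.

0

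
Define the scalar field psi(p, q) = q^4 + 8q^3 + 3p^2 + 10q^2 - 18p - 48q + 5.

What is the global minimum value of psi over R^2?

-51

psi(p,q) separates as A(p) + B(q) + 5, so its minimum is min A + min B + 5.
A'(p) = 6p - 18 vanishes at p ∈ {3}; B'(q) = 4(q - 1)(q + 3)(q + 4) vanishes at q ∈ {-4, -3, 1}.
Local minima of A (where A''>0): A(3)=-27. Local minima of B: B(-4)=96, B(1)=-29.
So the global minimum of psi is A(3) + B(1) + 5 = -27 − 29 + 5 = -51, attained at (3, 1).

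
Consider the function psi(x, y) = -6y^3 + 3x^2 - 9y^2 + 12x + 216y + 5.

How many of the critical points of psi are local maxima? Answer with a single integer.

psi separates as a function of x plus a function of y, so ∇psi=0 decouples.
∂psi/∂x = 6(x + 2) = 0 at x ∈ {-2}; ∂psi/∂y = -18(y - 3)(y + 4) = 0 at y ∈ {-4, 3}.
The Hessian is diagonal: diag(psi_xx, psi_yy). Second derivatives: psi_xx(-2)=6; psi_yy(-4)=126, psi_yy(3)=-126.
Local maxima occur where both diagonal entries negative: none. Count: 0.

0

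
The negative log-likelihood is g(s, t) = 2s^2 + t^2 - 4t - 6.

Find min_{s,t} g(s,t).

-10

g(s,t) separates as P(s) + Q(t) − 6, so its minimum is min P + min Q − 6.
P'(s) = 4s vanishes at s ∈ {0}; Q'(t) = 2(t - 2) vanishes at t ∈ {2}.
Local minima of P (where P''>0): P(0)=0. Local minima of Q: Q(2)=-4.
So the global minimum of g is P(0) + Q(2) − 6 = 0 − 4 − 6 = -10, attained at (0, 2).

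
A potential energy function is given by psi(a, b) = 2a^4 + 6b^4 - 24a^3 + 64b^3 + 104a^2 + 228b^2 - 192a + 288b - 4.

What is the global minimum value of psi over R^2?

psi(a,b) separates as P(a) + Q(b) − 4, so its minimum is min P + min Q − 4.
P'(a) = 8(a - 4)(a - 3)(a - 2) vanishes at a ∈ {2, 3, 4}; Q'(b) = 24(b + 1)(b + 3)(b + 4) vanishes at b ∈ {-4, -3, -1}.
Local minima of P (where P''>0): P(2)=-128, P(4)=-128. Local minima of Q: Q(-4)=-64, Q(-1)=-118.
So the global minimum of psi is P(2) + Q(-1) − 4 = -128 − 118 − 4 = -250, attained at (2, -1).

-250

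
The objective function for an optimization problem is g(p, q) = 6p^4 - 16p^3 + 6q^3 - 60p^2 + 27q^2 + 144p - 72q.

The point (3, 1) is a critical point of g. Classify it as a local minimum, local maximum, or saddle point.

local minimum

The mixed partial ∂²g/∂p∂q is 0, so the Hessian at any point is diag(g_pp, g_qq) = diag(24(3p^2 - 4p - 5), 18(2q + 3)).
At (3, 1): H = diag(240, 90).
Both eigenvalues are positive, so H is positive definite: a local minimum.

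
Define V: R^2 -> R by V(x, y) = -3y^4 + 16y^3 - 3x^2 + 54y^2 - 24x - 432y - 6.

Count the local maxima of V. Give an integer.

2

V separates as a function of x plus a function of y, so ∇V=0 decouples.
∂V/∂x = -6(x + 4) = 0 at x ∈ {-4}; ∂V/∂y = -12(y - 4)(y - 3)(y + 3) = 0 at y ∈ {-3, 3, 4}.
The Hessian is diagonal: diag(V_xx, V_yy). Second derivatives: V_xx(-4)=-6; V_yy(-3)=-504, V_yy(3)=72, V_yy(4)=-84.
Local maxima occur where both diagonal entries negative: (-4, -3), (-4, 4). Count: 2.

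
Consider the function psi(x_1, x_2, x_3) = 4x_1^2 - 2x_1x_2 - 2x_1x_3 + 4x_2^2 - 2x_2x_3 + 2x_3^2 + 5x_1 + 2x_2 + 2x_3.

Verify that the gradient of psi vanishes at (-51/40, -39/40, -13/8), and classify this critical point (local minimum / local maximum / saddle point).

local minimum

∇psi = (8x_1 - 2x_2 - 2x_3 + 5, -2x_1 + 8x_2 - 2x_3 + 2, -2x_1 - 2x_2 + 4x_3 + 2); substituting (-51/40, -39/40, -13/8) gives ∇psi = (0, 0, 0), so (-51/40, -39/40, -13/8) is indeed a critical point.
The Hessian is constant: H = [[8, -2, -2], [-2, 8, -2], [-2, -2, 4]].
Leading principal minors: Δ₁ = 8, Δ₂ = 60, Δ₃ = 160.
All leading minors are positive, so H is positive definite: a local minimum.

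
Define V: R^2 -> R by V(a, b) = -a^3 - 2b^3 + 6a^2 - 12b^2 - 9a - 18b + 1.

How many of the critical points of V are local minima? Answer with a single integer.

V separates as a function of a plus a function of b, so ∇V=0 decouples.
∂V/∂a = -3(a - 3)(a - 1) = 0 at a ∈ {1, 3}; ∂V/∂b = -6(b + 1)(b + 3) = 0 at b ∈ {-3, -1}.
The Hessian is diagonal: diag(V_aa, V_bb). Second derivatives: V_aa(1)=6, V_aa(3)=-6; V_bb(-3)=12, V_bb(-1)=-12.
Local minima occur where both diagonal entries positive: (1, -3). Count: 1.

1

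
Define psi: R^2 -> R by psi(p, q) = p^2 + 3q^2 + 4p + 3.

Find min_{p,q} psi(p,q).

psi(p,q) separates as A(p) + B(q) + 3, so its minimum is min A + min B + 3.
A'(p) = 2p + 4 vanishes at p ∈ {-2}; B'(q) = 6q vanishes at q ∈ {0}.
Local minima of A (where A''>0): A(-2)=-4. Local minima of B: B(0)=0.
So the global minimum of psi is A(-2) + B(0) + 3 = -4 + 0 + 3 = -1, attained at (-2, 0).

-1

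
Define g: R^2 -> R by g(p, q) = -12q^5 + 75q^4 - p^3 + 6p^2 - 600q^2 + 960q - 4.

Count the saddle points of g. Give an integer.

g separates as a function of p plus a function of q, so ∇g=0 decouples.
∂g/∂p = -3p(p - 4) = 0 at p ∈ {0, 4}; ∂g/∂q = -60(q - 4)(q - 2)(q - 1)(q + 2) = 0 at q ∈ {-2, 1, 2, 4}.
The Hessian is diagonal: diag(g_pp, g_qq). Second derivatives: g_pp(0)=12, g_pp(4)=-12; g_qq(-2)=4320, g_qq(1)=-540, g_qq(2)=480, g_qq(4)=-2160.
Saddle points occur where the two diagonal entries have opposite signs: (0, 1), (0, 4), (4, -2), (4, 2). Count: 4.

4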